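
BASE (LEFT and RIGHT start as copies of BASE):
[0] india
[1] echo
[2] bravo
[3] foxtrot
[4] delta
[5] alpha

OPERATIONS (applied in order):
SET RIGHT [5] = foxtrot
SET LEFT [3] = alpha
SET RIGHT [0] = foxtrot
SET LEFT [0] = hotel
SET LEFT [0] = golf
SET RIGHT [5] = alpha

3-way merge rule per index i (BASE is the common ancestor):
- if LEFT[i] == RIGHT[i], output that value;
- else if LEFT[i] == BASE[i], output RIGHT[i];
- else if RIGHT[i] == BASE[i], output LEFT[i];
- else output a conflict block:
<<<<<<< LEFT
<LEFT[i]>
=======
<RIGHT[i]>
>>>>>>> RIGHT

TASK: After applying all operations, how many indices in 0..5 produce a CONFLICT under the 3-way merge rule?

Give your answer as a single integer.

Final LEFT:  [golf, echo, bravo, alpha, delta, alpha]
Final RIGHT: [foxtrot, echo, bravo, foxtrot, delta, alpha]
i=0: BASE=india L=golf R=foxtrot all differ -> CONFLICT
i=1: L=echo R=echo -> agree -> echo
i=2: L=bravo R=bravo -> agree -> bravo
i=3: L=alpha, R=foxtrot=BASE -> take LEFT -> alpha
i=4: L=delta R=delta -> agree -> delta
i=5: L=alpha R=alpha -> agree -> alpha
Conflict count: 1

Answer: 1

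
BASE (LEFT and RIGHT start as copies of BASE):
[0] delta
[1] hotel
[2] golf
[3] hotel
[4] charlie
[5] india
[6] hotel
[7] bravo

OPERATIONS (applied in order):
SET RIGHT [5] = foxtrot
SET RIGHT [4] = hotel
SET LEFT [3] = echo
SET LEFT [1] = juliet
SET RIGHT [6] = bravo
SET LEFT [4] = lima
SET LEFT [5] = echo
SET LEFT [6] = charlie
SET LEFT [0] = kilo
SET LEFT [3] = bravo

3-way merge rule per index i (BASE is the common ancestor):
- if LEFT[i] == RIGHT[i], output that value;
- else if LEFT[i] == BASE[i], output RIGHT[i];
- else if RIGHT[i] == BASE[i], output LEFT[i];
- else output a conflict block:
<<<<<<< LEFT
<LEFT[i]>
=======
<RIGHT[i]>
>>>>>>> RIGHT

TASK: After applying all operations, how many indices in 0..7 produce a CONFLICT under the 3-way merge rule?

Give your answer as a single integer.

Final LEFT:  [kilo, juliet, golf, bravo, lima, echo, charlie, bravo]
Final RIGHT: [delta, hotel, golf, hotel, hotel, foxtrot, bravo, bravo]
i=0: L=kilo, R=delta=BASE -> take LEFT -> kilo
i=1: L=juliet, R=hotel=BASE -> take LEFT -> juliet
i=2: L=golf R=golf -> agree -> golf
i=3: L=bravo, R=hotel=BASE -> take LEFT -> bravo
i=4: BASE=charlie L=lima R=hotel all differ -> CONFLICT
i=5: BASE=india L=echo R=foxtrot all differ -> CONFLICT
i=6: BASE=hotel L=charlie R=bravo all differ -> CONFLICT
i=7: L=bravo R=bravo -> agree -> bravo
Conflict count: 3

Answer: 3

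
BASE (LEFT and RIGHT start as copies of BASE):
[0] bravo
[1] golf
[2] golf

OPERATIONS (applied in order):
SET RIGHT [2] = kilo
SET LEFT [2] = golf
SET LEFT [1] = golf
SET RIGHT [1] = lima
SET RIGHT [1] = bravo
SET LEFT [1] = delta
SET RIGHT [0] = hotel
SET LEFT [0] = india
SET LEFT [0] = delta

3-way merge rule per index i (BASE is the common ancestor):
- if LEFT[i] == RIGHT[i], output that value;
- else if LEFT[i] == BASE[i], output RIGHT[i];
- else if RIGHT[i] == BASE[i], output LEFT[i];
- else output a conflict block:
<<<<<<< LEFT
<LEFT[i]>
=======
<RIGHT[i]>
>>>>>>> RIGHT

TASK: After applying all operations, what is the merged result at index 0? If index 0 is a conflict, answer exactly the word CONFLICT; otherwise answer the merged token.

Answer: CONFLICT

Derivation:
Final LEFT:  [delta, delta, golf]
Final RIGHT: [hotel, bravo, kilo]
i=0: BASE=bravo L=delta R=hotel all differ -> CONFLICT
i=1: BASE=golf L=delta R=bravo all differ -> CONFLICT
i=2: L=golf=BASE, R=kilo -> take RIGHT -> kilo
Index 0 -> CONFLICT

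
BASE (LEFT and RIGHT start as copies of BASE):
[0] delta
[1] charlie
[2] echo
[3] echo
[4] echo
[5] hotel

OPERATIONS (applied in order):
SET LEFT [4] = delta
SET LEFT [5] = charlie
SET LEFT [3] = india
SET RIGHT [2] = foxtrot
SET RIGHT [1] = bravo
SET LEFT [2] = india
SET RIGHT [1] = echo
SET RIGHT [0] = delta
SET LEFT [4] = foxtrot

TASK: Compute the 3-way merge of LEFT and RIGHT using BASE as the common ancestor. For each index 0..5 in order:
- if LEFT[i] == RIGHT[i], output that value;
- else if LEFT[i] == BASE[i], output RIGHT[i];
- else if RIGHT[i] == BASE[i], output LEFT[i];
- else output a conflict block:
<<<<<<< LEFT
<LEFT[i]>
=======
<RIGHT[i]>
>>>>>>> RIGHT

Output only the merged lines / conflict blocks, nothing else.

Answer: delta
echo
<<<<<<< LEFT
india
=======
foxtrot
>>>>>>> RIGHT
india
foxtrot
charlie

Derivation:
Final LEFT:  [delta, charlie, india, india, foxtrot, charlie]
Final RIGHT: [delta, echo, foxtrot, echo, echo, hotel]
i=0: L=delta R=delta -> agree -> delta
i=1: L=charlie=BASE, R=echo -> take RIGHT -> echo
i=2: BASE=echo L=india R=foxtrot all differ -> CONFLICT
i=3: L=india, R=echo=BASE -> take LEFT -> india
i=4: L=foxtrot, R=echo=BASE -> take LEFT -> foxtrot
i=5: L=charlie, R=hotel=BASE -> take LEFT -> charlie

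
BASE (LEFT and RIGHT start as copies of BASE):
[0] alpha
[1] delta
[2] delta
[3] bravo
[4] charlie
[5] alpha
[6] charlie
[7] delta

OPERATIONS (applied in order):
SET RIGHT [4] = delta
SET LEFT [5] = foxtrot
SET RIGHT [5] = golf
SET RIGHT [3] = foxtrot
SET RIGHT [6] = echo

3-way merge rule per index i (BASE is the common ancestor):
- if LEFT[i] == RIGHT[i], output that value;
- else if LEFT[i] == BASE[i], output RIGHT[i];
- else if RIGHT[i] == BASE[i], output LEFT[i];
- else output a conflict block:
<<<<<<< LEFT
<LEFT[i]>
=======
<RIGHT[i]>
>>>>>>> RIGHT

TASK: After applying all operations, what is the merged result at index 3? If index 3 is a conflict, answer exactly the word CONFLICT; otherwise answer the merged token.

Answer: foxtrot

Derivation:
Final LEFT:  [alpha, delta, delta, bravo, charlie, foxtrot, charlie, delta]
Final RIGHT: [alpha, delta, delta, foxtrot, delta, golf, echo, delta]
i=0: L=alpha R=alpha -> agree -> alpha
i=1: L=delta R=delta -> agree -> delta
i=2: L=delta R=delta -> agree -> delta
i=3: L=bravo=BASE, R=foxtrot -> take RIGHT -> foxtrot
i=4: L=charlie=BASE, R=delta -> take RIGHT -> delta
i=5: BASE=alpha L=foxtrot R=golf all differ -> CONFLICT
i=6: L=charlie=BASE, R=echo -> take RIGHT -> echo
i=7: L=delta R=delta -> agree -> delta
Index 3 -> foxtrot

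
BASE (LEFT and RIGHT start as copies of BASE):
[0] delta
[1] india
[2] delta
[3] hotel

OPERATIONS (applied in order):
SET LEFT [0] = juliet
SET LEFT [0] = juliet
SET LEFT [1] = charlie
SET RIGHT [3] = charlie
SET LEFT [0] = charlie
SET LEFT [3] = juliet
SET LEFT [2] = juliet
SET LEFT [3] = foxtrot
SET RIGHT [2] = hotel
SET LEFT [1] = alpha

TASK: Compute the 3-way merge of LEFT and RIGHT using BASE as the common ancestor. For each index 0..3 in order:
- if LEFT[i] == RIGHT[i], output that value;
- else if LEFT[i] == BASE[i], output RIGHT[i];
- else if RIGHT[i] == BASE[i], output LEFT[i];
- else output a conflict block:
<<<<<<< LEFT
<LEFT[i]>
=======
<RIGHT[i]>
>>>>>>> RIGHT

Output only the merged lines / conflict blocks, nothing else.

Final LEFT:  [charlie, alpha, juliet, foxtrot]
Final RIGHT: [delta, india, hotel, charlie]
i=0: L=charlie, R=delta=BASE -> take LEFT -> charlie
i=1: L=alpha, R=india=BASE -> take LEFT -> alpha
i=2: BASE=delta L=juliet R=hotel all differ -> CONFLICT
i=3: BASE=hotel L=foxtrot R=charlie all differ -> CONFLICT

Answer: charlie
alpha
<<<<<<< LEFT
juliet
=======
hotel
>>>>>>> RIGHT
<<<<<<< LEFT
foxtrot
=======
charlie
>>>>>>> RIGHT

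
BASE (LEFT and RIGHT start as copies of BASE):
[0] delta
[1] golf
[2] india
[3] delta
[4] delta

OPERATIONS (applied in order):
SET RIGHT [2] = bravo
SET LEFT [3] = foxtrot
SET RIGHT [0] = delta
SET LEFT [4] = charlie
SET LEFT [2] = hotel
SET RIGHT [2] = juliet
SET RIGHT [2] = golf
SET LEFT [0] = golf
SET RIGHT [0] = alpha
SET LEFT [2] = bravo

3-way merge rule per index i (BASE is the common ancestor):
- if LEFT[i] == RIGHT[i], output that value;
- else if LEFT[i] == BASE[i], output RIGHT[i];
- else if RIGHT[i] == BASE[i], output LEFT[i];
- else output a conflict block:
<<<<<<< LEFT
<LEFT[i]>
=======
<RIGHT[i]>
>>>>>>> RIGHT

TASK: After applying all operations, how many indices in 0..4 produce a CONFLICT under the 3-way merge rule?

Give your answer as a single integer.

Final LEFT:  [golf, golf, bravo, foxtrot, charlie]
Final RIGHT: [alpha, golf, golf, delta, delta]
i=0: BASE=delta L=golf R=alpha all differ -> CONFLICT
i=1: L=golf R=golf -> agree -> golf
i=2: BASE=india L=bravo R=golf all differ -> CONFLICT
i=3: L=foxtrot, R=delta=BASE -> take LEFT -> foxtrot
i=4: L=charlie, R=delta=BASE -> take LEFT -> charlie
Conflict count: 2

Answer: 2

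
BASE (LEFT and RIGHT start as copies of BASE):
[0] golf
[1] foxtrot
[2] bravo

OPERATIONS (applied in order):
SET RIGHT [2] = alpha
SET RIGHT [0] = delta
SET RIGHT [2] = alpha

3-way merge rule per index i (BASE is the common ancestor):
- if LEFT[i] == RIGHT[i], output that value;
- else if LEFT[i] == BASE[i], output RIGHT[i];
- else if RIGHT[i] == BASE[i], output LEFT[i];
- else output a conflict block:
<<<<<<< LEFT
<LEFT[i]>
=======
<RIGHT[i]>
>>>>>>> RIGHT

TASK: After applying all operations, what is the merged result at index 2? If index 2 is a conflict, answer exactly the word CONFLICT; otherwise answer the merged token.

Final LEFT:  [golf, foxtrot, bravo]
Final RIGHT: [delta, foxtrot, alpha]
i=0: L=golf=BASE, R=delta -> take RIGHT -> delta
i=1: L=foxtrot R=foxtrot -> agree -> foxtrot
i=2: L=bravo=BASE, R=alpha -> take RIGHT -> alpha
Index 2 -> alpha

Answer: alpha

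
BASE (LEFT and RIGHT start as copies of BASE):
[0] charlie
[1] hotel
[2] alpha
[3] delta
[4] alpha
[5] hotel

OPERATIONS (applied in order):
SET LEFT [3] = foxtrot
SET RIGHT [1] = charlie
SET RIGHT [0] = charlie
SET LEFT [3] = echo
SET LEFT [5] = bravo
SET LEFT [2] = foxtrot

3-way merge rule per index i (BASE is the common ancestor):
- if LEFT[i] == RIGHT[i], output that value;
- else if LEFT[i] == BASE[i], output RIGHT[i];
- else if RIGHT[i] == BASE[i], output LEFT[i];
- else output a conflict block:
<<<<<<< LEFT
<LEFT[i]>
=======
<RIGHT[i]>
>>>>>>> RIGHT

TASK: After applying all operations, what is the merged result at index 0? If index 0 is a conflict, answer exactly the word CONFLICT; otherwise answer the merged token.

Final LEFT:  [charlie, hotel, foxtrot, echo, alpha, bravo]
Final RIGHT: [charlie, charlie, alpha, delta, alpha, hotel]
i=0: L=charlie R=charlie -> agree -> charlie
i=1: L=hotel=BASE, R=charlie -> take RIGHT -> charlie
i=2: L=foxtrot, R=alpha=BASE -> take LEFT -> foxtrot
i=3: L=echo, R=delta=BASE -> take LEFT -> echo
i=4: L=alpha R=alpha -> agree -> alpha
i=5: L=bravo, R=hotel=BASE -> take LEFT -> bravo
Index 0 -> charlie

Answer: charlie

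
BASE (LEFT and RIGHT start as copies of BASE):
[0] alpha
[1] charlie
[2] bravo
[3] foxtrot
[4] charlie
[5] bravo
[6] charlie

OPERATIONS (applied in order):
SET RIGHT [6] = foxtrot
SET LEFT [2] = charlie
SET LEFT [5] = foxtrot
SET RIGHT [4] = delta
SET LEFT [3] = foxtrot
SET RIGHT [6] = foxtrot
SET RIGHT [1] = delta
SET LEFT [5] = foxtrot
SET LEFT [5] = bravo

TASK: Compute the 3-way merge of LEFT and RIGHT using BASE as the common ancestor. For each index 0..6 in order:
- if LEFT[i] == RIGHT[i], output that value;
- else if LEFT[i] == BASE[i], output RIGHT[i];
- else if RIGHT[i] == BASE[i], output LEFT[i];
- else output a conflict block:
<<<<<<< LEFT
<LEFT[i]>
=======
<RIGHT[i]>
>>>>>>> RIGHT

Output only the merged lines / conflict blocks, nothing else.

Answer: alpha
delta
charlie
foxtrot
delta
bravo
foxtrot

Derivation:
Final LEFT:  [alpha, charlie, charlie, foxtrot, charlie, bravo, charlie]
Final RIGHT: [alpha, delta, bravo, foxtrot, delta, bravo, foxtrot]
i=0: L=alpha R=alpha -> agree -> alpha
i=1: L=charlie=BASE, R=delta -> take RIGHT -> delta
i=2: L=charlie, R=bravo=BASE -> take LEFT -> charlie
i=3: L=foxtrot R=foxtrot -> agree -> foxtrot
i=4: L=charlie=BASE, R=delta -> take RIGHT -> delta
i=5: L=bravo R=bravo -> agree -> bravo
i=6: L=charlie=BASE, R=foxtrot -> take RIGHT -> foxtrot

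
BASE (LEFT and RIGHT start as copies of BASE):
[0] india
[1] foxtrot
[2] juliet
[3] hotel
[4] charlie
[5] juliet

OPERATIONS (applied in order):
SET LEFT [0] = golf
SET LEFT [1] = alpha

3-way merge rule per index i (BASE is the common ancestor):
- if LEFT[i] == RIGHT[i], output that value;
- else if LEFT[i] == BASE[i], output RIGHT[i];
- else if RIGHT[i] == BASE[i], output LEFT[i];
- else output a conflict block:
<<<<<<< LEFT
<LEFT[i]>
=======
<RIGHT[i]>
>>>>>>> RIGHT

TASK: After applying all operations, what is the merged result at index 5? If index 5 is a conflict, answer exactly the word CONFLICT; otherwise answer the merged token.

Final LEFT:  [golf, alpha, juliet, hotel, charlie, juliet]
Final RIGHT: [india, foxtrot, juliet, hotel, charlie, juliet]
i=0: L=golf, R=india=BASE -> take LEFT -> golf
i=1: L=alpha, R=foxtrot=BASE -> take LEFT -> alpha
i=2: L=juliet R=juliet -> agree -> juliet
i=3: L=hotel R=hotel -> agree -> hotel
i=4: L=charlie R=charlie -> agree -> charlie
i=5: L=juliet R=juliet -> agree -> juliet
Index 5 -> juliet

Answer: juliet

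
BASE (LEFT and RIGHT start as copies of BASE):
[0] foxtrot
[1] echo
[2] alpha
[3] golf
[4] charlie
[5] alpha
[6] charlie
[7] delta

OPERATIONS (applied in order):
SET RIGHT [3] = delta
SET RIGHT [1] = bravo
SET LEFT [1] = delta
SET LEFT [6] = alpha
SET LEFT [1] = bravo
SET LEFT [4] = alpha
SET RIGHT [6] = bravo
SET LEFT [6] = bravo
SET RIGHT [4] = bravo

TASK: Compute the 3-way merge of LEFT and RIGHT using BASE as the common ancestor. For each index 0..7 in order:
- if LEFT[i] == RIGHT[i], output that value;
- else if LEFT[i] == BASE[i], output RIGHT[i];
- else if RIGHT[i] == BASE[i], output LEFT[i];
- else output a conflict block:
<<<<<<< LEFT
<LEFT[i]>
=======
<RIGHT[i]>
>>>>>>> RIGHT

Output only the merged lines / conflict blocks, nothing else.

Answer: foxtrot
bravo
alpha
delta
<<<<<<< LEFT
alpha
=======
bravo
>>>>>>> RIGHT
alpha
bravo
delta

Derivation:
Final LEFT:  [foxtrot, bravo, alpha, golf, alpha, alpha, bravo, delta]
Final RIGHT: [foxtrot, bravo, alpha, delta, bravo, alpha, bravo, delta]
i=0: L=foxtrot R=foxtrot -> agree -> foxtrot
i=1: L=bravo R=bravo -> agree -> bravo
i=2: L=alpha R=alpha -> agree -> alpha
i=3: L=golf=BASE, R=delta -> take RIGHT -> delta
i=4: BASE=charlie L=alpha R=bravo all differ -> CONFLICT
i=5: L=alpha R=alpha -> agree -> alpha
i=6: L=bravo R=bravo -> agree -> bravo
i=7: L=delta R=delta -> agree -> delta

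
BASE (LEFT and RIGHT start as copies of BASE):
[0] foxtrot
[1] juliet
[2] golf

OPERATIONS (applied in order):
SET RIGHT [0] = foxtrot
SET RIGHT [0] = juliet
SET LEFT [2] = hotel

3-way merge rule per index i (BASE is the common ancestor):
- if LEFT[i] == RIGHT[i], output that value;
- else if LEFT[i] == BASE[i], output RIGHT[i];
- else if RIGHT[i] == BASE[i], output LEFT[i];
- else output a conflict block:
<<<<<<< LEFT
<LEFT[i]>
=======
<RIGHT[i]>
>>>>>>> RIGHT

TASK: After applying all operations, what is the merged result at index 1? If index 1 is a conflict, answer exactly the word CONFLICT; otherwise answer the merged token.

Answer: juliet

Derivation:
Final LEFT:  [foxtrot, juliet, hotel]
Final RIGHT: [juliet, juliet, golf]
i=0: L=foxtrot=BASE, R=juliet -> take RIGHT -> juliet
i=1: L=juliet R=juliet -> agree -> juliet
i=2: L=hotel, R=golf=BASE -> take LEFT -> hotel
Index 1 -> juliet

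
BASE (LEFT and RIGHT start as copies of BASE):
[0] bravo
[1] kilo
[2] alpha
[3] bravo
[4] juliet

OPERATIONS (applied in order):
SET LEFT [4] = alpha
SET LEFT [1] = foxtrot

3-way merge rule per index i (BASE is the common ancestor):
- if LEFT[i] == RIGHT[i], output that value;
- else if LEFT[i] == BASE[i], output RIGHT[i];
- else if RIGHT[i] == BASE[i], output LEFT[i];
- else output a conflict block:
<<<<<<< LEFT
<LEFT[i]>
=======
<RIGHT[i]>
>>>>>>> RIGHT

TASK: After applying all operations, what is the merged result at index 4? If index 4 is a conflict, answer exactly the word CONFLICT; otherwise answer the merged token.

Answer: alpha

Derivation:
Final LEFT:  [bravo, foxtrot, alpha, bravo, alpha]
Final RIGHT: [bravo, kilo, alpha, bravo, juliet]
i=0: L=bravo R=bravo -> agree -> bravo
i=1: L=foxtrot, R=kilo=BASE -> take LEFT -> foxtrot
i=2: L=alpha R=alpha -> agree -> alpha
i=3: L=bravo R=bravo -> agree -> bravo
i=4: L=alpha, R=juliet=BASE -> take LEFT -> alpha
Index 4 -> alpha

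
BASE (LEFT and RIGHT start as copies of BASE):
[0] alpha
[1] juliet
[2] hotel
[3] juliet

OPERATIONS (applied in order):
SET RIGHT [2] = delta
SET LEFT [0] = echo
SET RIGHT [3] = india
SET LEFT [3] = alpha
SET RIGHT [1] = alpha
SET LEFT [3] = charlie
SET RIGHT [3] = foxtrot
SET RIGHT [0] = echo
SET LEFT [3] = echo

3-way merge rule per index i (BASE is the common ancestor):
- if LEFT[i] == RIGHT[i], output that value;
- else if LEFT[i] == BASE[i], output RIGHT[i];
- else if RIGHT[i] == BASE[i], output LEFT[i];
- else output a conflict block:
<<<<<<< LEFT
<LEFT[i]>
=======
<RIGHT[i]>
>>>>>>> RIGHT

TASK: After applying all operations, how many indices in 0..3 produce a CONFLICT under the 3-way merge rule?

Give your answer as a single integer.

Answer: 1

Derivation:
Final LEFT:  [echo, juliet, hotel, echo]
Final RIGHT: [echo, alpha, delta, foxtrot]
i=0: L=echo R=echo -> agree -> echo
i=1: L=juliet=BASE, R=alpha -> take RIGHT -> alpha
i=2: L=hotel=BASE, R=delta -> take RIGHT -> delta
i=3: BASE=juliet L=echo R=foxtrot all differ -> CONFLICT
Conflict count: 1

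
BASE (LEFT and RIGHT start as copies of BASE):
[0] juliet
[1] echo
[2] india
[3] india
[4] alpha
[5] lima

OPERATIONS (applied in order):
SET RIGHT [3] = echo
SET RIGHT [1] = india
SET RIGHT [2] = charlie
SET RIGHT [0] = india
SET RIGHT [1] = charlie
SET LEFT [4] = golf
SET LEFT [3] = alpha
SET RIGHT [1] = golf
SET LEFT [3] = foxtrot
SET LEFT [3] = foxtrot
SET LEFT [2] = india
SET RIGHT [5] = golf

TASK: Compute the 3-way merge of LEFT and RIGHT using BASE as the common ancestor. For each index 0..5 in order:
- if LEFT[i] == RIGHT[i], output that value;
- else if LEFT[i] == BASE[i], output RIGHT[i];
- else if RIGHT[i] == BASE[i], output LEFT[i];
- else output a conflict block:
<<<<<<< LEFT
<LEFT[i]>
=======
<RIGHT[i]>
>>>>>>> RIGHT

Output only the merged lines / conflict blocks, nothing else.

Final LEFT:  [juliet, echo, india, foxtrot, golf, lima]
Final RIGHT: [india, golf, charlie, echo, alpha, golf]
i=0: L=juliet=BASE, R=india -> take RIGHT -> india
i=1: L=echo=BASE, R=golf -> take RIGHT -> golf
i=2: L=india=BASE, R=charlie -> take RIGHT -> charlie
i=3: BASE=india L=foxtrot R=echo all differ -> CONFLICT
i=4: L=golf, R=alpha=BASE -> take LEFT -> golf
i=5: L=lima=BASE, R=golf -> take RIGHT -> golf

Answer: india
golf
charlie
<<<<<<< LEFT
foxtrot
=======
echo
>>>>>>> RIGHT
golf
golf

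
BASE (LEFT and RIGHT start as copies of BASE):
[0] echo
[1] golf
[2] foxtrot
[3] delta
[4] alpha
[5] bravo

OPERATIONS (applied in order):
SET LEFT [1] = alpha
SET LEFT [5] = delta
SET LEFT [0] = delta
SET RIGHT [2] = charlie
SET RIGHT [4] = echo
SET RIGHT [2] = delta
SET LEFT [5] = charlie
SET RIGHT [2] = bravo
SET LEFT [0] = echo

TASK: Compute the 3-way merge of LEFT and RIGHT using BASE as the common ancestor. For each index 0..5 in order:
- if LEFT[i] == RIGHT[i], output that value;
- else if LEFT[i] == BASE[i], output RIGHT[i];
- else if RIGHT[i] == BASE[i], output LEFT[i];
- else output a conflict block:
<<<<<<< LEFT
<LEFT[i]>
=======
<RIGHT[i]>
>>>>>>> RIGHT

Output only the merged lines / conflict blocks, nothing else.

Final LEFT:  [echo, alpha, foxtrot, delta, alpha, charlie]
Final RIGHT: [echo, golf, bravo, delta, echo, bravo]
i=0: L=echo R=echo -> agree -> echo
i=1: L=alpha, R=golf=BASE -> take LEFT -> alpha
i=2: L=foxtrot=BASE, R=bravo -> take RIGHT -> bravo
i=3: L=delta R=delta -> agree -> delta
i=4: L=alpha=BASE, R=echo -> take RIGHT -> echo
i=5: L=charlie, R=bravo=BASE -> take LEFT -> charlie

Answer: echo
alpha
bravo
delta
echo
charlie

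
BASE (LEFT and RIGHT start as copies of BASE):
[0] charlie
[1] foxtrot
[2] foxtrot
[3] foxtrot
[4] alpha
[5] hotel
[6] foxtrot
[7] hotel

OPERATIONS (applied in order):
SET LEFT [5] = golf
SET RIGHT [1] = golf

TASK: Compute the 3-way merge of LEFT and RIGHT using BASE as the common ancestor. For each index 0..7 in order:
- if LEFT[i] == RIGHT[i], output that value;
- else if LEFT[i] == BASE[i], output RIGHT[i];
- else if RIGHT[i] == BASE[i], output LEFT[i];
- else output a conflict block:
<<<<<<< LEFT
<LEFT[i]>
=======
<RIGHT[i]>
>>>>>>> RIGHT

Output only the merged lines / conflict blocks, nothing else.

Final LEFT:  [charlie, foxtrot, foxtrot, foxtrot, alpha, golf, foxtrot, hotel]
Final RIGHT: [charlie, golf, foxtrot, foxtrot, alpha, hotel, foxtrot, hotel]
i=0: L=charlie R=charlie -> agree -> charlie
i=1: L=foxtrot=BASE, R=golf -> take RIGHT -> golf
i=2: L=foxtrot R=foxtrot -> agree -> foxtrot
i=3: L=foxtrot R=foxtrot -> agree -> foxtrot
i=4: L=alpha R=alpha -> agree -> alpha
i=5: L=golf, R=hotel=BASE -> take LEFT -> golf
i=6: L=foxtrot R=foxtrot -> agree -> foxtrot
i=7: L=hotel R=hotel -> agree -> hotel

Answer: charlie
golf
foxtrot
foxtrot
alpha
golf
foxtrot
hotel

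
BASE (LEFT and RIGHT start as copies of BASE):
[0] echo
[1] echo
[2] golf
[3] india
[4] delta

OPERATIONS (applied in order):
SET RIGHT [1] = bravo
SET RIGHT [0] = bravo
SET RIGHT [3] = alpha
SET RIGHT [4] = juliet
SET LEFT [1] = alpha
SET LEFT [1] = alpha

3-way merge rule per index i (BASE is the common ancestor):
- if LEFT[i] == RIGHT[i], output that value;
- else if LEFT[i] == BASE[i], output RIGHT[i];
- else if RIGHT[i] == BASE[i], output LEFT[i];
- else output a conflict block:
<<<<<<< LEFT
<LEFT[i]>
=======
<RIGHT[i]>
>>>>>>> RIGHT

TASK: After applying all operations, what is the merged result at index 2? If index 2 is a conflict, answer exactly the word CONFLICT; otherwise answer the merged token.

Final LEFT:  [echo, alpha, golf, india, delta]
Final RIGHT: [bravo, bravo, golf, alpha, juliet]
i=0: L=echo=BASE, R=bravo -> take RIGHT -> bravo
i=1: BASE=echo L=alpha R=bravo all differ -> CONFLICT
i=2: L=golf R=golf -> agree -> golf
i=3: L=india=BASE, R=alpha -> take RIGHT -> alpha
i=4: L=delta=BASE, R=juliet -> take RIGHT -> juliet
Index 2 -> golf

Answer: golf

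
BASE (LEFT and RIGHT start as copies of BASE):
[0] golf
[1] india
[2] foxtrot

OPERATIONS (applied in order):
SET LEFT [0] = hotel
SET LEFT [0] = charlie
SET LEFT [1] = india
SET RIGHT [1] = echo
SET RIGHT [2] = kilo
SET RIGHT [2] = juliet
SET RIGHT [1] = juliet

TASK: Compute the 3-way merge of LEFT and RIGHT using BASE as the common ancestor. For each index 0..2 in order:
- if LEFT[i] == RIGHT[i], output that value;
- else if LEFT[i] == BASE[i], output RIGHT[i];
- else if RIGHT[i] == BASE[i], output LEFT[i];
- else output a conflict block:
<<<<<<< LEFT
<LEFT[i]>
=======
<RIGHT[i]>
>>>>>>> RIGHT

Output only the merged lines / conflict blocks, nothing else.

Final LEFT:  [charlie, india, foxtrot]
Final RIGHT: [golf, juliet, juliet]
i=0: L=charlie, R=golf=BASE -> take LEFT -> charlie
i=1: L=india=BASE, R=juliet -> take RIGHT -> juliet
i=2: L=foxtrot=BASE, R=juliet -> take RIGHT -> juliet

Answer: charlie
juliet
juliet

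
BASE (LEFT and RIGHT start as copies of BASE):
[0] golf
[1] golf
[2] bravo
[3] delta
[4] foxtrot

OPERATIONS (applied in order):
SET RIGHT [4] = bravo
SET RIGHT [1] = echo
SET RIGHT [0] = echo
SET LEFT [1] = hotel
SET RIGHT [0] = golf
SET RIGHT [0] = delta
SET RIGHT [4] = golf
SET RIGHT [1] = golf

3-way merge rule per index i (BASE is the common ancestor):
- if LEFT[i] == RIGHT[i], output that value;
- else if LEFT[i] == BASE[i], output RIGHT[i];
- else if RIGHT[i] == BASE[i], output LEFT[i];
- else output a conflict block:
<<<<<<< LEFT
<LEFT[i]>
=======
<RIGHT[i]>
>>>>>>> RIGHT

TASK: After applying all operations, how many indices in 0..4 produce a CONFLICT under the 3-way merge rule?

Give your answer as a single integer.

Final LEFT:  [golf, hotel, bravo, delta, foxtrot]
Final RIGHT: [delta, golf, bravo, delta, golf]
i=0: L=golf=BASE, R=delta -> take RIGHT -> delta
i=1: L=hotel, R=golf=BASE -> take LEFT -> hotel
i=2: L=bravo R=bravo -> agree -> bravo
i=3: L=delta R=delta -> agree -> delta
i=4: L=foxtrot=BASE, R=golf -> take RIGHT -> golf
Conflict count: 0

Answer: 0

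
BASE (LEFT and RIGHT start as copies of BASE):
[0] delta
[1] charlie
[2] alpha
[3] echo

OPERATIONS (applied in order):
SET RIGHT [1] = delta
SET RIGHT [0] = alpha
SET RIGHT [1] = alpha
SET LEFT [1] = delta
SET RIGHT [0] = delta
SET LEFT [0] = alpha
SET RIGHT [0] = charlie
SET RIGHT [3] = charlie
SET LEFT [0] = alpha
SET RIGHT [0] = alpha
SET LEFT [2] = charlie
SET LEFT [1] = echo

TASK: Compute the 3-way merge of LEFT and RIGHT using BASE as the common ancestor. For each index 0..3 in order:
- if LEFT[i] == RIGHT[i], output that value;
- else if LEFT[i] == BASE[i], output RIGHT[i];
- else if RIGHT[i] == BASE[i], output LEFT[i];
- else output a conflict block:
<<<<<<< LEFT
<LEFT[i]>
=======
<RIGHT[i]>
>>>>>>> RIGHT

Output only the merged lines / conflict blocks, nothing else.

Final LEFT:  [alpha, echo, charlie, echo]
Final RIGHT: [alpha, alpha, alpha, charlie]
i=0: L=alpha R=alpha -> agree -> alpha
i=1: BASE=charlie L=echo R=alpha all differ -> CONFLICT
i=2: L=charlie, R=alpha=BASE -> take LEFT -> charlie
i=3: L=echo=BASE, R=charlie -> take RIGHT -> charlie

Answer: alpha
<<<<<<< LEFT
echo
=======
alpha
>>>>>>> RIGHT
charlie
charlie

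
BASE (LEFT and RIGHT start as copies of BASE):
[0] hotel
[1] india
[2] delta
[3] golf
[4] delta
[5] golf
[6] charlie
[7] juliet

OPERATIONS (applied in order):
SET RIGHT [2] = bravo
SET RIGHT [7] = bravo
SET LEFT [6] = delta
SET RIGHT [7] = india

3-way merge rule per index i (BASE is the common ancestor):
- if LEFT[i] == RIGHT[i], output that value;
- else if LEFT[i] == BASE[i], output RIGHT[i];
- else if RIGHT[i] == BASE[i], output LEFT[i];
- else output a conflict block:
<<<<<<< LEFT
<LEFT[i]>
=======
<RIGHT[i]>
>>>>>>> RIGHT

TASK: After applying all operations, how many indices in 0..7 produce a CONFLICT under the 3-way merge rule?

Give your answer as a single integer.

Final LEFT:  [hotel, india, delta, golf, delta, golf, delta, juliet]
Final RIGHT: [hotel, india, bravo, golf, delta, golf, charlie, india]
i=0: L=hotel R=hotel -> agree -> hotel
i=1: L=india R=india -> agree -> india
i=2: L=delta=BASE, R=bravo -> take RIGHT -> bravo
i=3: L=golf R=golf -> agree -> golf
i=4: L=delta R=delta -> agree -> delta
i=5: L=golf R=golf -> agree -> golf
i=6: L=delta, R=charlie=BASE -> take LEFT -> delta
i=7: L=juliet=BASE, R=india -> take RIGHT -> india
Conflict count: 0

Answer: 0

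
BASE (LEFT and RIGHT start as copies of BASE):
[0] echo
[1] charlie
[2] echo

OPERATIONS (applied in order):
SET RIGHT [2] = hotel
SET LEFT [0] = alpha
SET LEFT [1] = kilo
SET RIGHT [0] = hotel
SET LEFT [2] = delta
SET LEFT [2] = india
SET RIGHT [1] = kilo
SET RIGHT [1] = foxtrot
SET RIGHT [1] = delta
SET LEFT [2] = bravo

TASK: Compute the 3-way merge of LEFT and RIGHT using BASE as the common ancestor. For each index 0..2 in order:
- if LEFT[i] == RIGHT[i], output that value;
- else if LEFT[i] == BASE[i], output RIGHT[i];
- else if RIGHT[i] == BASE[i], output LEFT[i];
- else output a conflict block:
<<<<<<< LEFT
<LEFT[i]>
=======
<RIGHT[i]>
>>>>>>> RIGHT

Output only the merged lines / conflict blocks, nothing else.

Answer: <<<<<<< LEFT
alpha
=======
hotel
>>>>>>> RIGHT
<<<<<<< LEFT
kilo
=======
delta
>>>>>>> RIGHT
<<<<<<< LEFT
bravo
=======
hotel
>>>>>>> RIGHT

Derivation:
Final LEFT:  [alpha, kilo, bravo]
Final RIGHT: [hotel, delta, hotel]
i=0: BASE=echo L=alpha R=hotel all differ -> CONFLICT
i=1: BASE=charlie L=kilo R=delta all differ -> CONFLICT
i=2: BASE=echo L=bravo R=hotel all differ -> CONFLICT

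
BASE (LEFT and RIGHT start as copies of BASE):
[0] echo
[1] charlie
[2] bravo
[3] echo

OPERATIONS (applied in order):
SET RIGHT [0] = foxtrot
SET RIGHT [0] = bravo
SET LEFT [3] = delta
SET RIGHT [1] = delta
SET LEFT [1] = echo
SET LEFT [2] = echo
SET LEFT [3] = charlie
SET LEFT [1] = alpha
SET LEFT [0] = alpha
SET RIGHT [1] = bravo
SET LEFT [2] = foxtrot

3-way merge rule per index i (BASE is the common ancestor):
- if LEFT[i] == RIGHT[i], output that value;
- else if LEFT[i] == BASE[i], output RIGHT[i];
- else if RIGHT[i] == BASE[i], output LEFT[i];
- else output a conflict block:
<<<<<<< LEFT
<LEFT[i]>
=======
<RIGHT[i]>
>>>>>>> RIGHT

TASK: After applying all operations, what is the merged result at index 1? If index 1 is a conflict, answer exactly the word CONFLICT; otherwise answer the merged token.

Answer: CONFLICT

Derivation:
Final LEFT:  [alpha, alpha, foxtrot, charlie]
Final RIGHT: [bravo, bravo, bravo, echo]
i=0: BASE=echo L=alpha R=bravo all differ -> CONFLICT
i=1: BASE=charlie L=alpha R=bravo all differ -> CONFLICT
i=2: L=foxtrot, R=bravo=BASE -> take LEFT -> foxtrot
i=3: L=charlie, R=echo=BASE -> take LEFT -> charlie
Index 1 -> CONFLICT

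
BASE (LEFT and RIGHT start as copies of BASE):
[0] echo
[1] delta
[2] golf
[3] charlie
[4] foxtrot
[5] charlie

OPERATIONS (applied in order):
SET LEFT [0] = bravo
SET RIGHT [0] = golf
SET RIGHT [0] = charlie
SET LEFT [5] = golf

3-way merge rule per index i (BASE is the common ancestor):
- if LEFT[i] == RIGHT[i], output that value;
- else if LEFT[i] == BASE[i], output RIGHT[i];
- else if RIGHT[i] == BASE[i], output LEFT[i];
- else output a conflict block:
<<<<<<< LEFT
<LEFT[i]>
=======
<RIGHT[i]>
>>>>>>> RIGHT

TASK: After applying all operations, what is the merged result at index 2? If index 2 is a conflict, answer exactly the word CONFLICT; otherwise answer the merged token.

Answer: golf

Derivation:
Final LEFT:  [bravo, delta, golf, charlie, foxtrot, golf]
Final RIGHT: [charlie, delta, golf, charlie, foxtrot, charlie]
i=0: BASE=echo L=bravo R=charlie all differ -> CONFLICT
i=1: L=delta R=delta -> agree -> delta
i=2: L=golf R=golf -> agree -> golf
i=3: L=charlie R=charlie -> agree -> charlie
i=4: L=foxtrot R=foxtrot -> agree -> foxtrot
i=5: L=golf, R=charlie=BASE -> take LEFT -> golf
Index 2 -> golf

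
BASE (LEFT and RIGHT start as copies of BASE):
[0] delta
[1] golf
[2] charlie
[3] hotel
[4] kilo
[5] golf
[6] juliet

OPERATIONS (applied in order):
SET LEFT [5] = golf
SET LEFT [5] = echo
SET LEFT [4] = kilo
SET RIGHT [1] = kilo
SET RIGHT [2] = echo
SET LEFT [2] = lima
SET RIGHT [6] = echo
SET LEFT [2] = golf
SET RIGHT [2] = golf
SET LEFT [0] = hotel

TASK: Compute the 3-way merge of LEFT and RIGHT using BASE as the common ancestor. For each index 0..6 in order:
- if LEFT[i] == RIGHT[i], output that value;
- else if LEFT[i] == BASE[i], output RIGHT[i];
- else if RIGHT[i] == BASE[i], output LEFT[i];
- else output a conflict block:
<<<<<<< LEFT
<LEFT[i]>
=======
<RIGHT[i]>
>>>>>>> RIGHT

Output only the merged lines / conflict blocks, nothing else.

Final LEFT:  [hotel, golf, golf, hotel, kilo, echo, juliet]
Final RIGHT: [delta, kilo, golf, hotel, kilo, golf, echo]
i=0: L=hotel, R=delta=BASE -> take LEFT -> hotel
i=1: L=golf=BASE, R=kilo -> take RIGHT -> kilo
i=2: L=golf R=golf -> agree -> golf
i=3: L=hotel R=hotel -> agree -> hotel
i=4: L=kilo R=kilo -> agree -> kilo
i=5: L=echo, R=golf=BASE -> take LEFT -> echo
i=6: L=juliet=BASE, R=echo -> take RIGHT -> echo

Answer: hotel
kilo
golf
hotel
kilo
echo
echo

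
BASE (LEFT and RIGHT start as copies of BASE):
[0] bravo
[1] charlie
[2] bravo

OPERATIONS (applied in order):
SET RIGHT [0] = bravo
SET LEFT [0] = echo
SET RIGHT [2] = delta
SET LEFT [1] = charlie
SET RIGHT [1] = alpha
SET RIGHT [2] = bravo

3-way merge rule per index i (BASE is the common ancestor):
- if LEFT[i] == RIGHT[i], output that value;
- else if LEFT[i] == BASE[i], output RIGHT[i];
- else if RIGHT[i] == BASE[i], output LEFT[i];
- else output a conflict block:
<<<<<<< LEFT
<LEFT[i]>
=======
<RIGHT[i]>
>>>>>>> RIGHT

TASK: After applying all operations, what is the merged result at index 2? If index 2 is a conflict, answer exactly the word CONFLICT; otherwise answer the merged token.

Answer: bravo

Derivation:
Final LEFT:  [echo, charlie, bravo]
Final RIGHT: [bravo, alpha, bravo]
i=0: L=echo, R=bravo=BASE -> take LEFT -> echo
i=1: L=charlie=BASE, R=alpha -> take RIGHT -> alpha
i=2: L=bravo R=bravo -> agree -> bravo
Index 2 -> bravo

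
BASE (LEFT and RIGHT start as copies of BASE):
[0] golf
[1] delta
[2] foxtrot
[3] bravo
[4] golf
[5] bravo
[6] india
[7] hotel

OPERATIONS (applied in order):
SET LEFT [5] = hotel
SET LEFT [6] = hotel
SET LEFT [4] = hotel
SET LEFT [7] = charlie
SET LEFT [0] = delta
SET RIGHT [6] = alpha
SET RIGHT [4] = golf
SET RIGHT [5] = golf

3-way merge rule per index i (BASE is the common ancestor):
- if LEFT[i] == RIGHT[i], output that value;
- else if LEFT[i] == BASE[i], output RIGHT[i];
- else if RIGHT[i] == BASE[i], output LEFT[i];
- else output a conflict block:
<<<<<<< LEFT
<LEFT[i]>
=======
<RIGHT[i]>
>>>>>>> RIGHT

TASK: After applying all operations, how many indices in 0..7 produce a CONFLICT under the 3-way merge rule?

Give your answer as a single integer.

Answer: 2

Derivation:
Final LEFT:  [delta, delta, foxtrot, bravo, hotel, hotel, hotel, charlie]
Final RIGHT: [golf, delta, foxtrot, bravo, golf, golf, alpha, hotel]
i=0: L=delta, R=golf=BASE -> take LEFT -> delta
i=1: L=delta R=delta -> agree -> delta
i=2: L=foxtrot R=foxtrot -> agree -> foxtrot
i=3: L=bravo R=bravo -> agree -> bravo
i=4: L=hotel, R=golf=BASE -> take LEFT -> hotel
i=5: BASE=bravo L=hotel R=golf all differ -> CONFLICT
i=6: BASE=india L=hotel R=alpha all differ -> CONFLICT
i=7: L=charlie, R=hotel=BASE -> take LEFT -> charlie
Conflict count: 2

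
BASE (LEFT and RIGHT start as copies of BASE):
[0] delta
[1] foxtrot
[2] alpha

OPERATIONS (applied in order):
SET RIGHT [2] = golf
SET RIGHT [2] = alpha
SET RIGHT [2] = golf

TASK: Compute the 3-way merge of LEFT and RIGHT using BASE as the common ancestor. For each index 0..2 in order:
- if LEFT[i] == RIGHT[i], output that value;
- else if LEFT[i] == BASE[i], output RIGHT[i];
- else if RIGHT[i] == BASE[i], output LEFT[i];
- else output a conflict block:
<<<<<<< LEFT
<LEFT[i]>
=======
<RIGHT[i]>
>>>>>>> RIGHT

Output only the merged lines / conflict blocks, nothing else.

Final LEFT:  [delta, foxtrot, alpha]
Final RIGHT: [delta, foxtrot, golf]
i=0: L=delta R=delta -> agree -> delta
i=1: L=foxtrot R=foxtrot -> agree -> foxtrot
i=2: L=alpha=BASE, R=golf -> take RIGHT -> golf

Answer: delta
foxtrot
golf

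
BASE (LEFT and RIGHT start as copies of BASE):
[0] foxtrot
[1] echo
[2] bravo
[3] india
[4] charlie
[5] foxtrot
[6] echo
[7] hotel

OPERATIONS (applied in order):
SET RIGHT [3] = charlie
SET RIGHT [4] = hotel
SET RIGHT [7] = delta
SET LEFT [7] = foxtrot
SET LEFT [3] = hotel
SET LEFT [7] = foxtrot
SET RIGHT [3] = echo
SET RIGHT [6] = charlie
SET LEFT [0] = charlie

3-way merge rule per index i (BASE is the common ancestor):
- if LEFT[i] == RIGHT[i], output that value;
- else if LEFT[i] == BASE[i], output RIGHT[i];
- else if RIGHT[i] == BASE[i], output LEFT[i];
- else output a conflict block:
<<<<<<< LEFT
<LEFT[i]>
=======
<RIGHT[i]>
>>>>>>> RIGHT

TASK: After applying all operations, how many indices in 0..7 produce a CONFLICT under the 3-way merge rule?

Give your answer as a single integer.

Final LEFT:  [charlie, echo, bravo, hotel, charlie, foxtrot, echo, foxtrot]
Final RIGHT: [foxtrot, echo, bravo, echo, hotel, foxtrot, charlie, delta]
i=0: L=charlie, R=foxtrot=BASE -> take LEFT -> charlie
i=1: L=echo R=echo -> agree -> echo
i=2: L=bravo R=bravo -> agree -> bravo
i=3: BASE=india L=hotel R=echo all differ -> CONFLICT
i=4: L=charlie=BASE, R=hotel -> take RIGHT -> hotel
i=5: L=foxtrot R=foxtrot -> agree -> foxtrot
i=6: L=echo=BASE, R=charlie -> take RIGHT -> charlie
i=7: BASE=hotel L=foxtrot R=delta all differ -> CONFLICT
Conflict count: 2

Answer: 2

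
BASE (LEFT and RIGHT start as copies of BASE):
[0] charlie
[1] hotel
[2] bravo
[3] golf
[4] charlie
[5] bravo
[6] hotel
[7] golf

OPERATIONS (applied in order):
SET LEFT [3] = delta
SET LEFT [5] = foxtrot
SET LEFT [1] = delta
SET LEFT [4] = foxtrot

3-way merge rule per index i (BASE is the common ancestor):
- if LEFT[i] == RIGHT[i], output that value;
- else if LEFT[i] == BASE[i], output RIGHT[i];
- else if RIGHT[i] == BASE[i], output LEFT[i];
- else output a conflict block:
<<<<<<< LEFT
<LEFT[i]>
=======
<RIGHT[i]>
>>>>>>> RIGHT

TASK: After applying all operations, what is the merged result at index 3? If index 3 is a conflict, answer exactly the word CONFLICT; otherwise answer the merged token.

Final LEFT:  [charlie, delta, bravo, delta, foxtrot, foxtrot, hotel, golf]
Final RIGHT: [charlie, hotel, bravo, golf, charlie, bravo, hotel, golf]
i=0: L=charlie R=charlie -> agree -> charlie
i=1: L=delta, R=hotel=BASE -> take LEFT -> delta
i=2: L=bravo R=bravo -> agree -> bravo
i=3: L=delta, R=golf=BASE -> take LEFT -> delta
i=4: L=foxtrot, R=charlie=BASE -> take LEFT -> foxtrot
i=5: L=foxtrot, R=bravo=BASE -> take LEFT -> foxtrot
i=6: L=hotel R=hotel -> agree -> hotel
i=7: L=golf R=golf -> agree -> golf
Index 3 -> delta

Answer: delta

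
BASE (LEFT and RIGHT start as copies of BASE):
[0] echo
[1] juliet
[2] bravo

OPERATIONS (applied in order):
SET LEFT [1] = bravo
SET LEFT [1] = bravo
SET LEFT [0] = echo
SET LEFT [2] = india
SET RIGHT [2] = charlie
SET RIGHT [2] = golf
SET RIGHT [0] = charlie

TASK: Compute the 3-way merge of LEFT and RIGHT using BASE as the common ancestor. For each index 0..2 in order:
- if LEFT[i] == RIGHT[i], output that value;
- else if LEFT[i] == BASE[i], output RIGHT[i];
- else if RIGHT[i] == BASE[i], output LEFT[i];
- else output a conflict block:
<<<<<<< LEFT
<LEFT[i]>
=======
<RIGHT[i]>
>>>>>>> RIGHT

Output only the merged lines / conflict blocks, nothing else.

Final LEFT:  [echo, bravo, india]
Final RIGHT: [charlie, juliet, golf]
i=0: L=echo=BASE, R=charlie -> take RIGHT -> charlie
i=1: L=bravo, R=juliet=BASE -> take LEFT -> bravo
i=2: BASE=bravo L=india R=golf all differ -> CONFLICT

Answer: charlie
bravo
<<<<<<< LEFT
india
=======
golf
>>>>>>> RIGHT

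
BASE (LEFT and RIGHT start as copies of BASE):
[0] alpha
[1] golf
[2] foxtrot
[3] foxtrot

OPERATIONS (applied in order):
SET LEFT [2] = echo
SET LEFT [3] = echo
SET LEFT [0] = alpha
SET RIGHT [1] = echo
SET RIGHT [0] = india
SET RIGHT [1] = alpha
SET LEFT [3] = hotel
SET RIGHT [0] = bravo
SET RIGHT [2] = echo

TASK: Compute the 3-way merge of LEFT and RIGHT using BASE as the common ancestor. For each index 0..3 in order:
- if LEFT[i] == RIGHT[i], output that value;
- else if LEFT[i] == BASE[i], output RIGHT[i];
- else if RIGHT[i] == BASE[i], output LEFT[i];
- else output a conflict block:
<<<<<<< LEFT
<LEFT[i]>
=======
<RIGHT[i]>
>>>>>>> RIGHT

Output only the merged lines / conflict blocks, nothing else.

Final LEFT:  [alpha, golf, echo, hotel]
Final RIGHT: [bravo, alpha, echo, foxtrot]
i=0: L=alpha=BASE, R=bravo -> take RIGHT -> bravo
i=1: L=golf=BASE, R=alpha -> take RIGHT -> alpha
i=2: L=echo R=echo -> agree -> echo
i=3: L=hotel, R=foxtrot=BASE -> take LEFT -> hotel

Answer: bravo
alpha
echo
hotel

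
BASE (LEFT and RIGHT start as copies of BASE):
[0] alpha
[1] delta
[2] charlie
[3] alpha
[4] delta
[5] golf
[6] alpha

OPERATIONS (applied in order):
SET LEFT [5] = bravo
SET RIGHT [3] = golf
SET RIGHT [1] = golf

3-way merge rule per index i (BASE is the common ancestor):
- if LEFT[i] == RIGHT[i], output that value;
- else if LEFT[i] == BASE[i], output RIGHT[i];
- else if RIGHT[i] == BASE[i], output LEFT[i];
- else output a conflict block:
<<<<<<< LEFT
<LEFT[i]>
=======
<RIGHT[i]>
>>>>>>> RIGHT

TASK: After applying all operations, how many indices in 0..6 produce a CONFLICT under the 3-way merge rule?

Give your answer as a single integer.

Answer: 0

Derivation:
Final LEFT:  [alpha, delta, charlie, alpha, delta, bravo, alpha]
Final RIGHT: [alpha, golf, charlie, golf, delta, golf, alpha]
i=0: L=alpha R=alpha -> agree -> alpha
i=1: L=delta=BASE, R=golf -> take RIGHT -> golf
i=2: L=charlie R=charlie -> agree -> charlie
i=3: L=alpha=BASE, R=golf -> take RIGHT -> golf
i=4: L=delta R=delta -> agree -> delta
i=5: L=bravo, R=golf=BASE -> take LEFT -> bravo
i=6: L=alpha R=alpha -> agree -> alpha
Conflict count: 0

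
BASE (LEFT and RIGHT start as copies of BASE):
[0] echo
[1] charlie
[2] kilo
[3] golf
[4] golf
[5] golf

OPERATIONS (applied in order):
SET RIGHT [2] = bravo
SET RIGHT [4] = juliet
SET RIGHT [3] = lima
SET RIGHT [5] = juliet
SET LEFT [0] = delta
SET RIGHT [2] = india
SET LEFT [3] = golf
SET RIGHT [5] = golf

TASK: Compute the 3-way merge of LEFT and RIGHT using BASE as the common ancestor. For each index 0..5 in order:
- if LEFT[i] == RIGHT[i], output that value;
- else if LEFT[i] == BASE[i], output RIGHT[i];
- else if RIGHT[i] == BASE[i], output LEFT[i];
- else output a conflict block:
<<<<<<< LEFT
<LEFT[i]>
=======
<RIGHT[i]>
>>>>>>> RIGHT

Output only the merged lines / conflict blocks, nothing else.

Final LEFT:  [delta, charlie, kilo, golf, golf, golf]
Final RIGHT: [echo, charlie, india, lima, juliet, golf]
i=0: L=delta, R=echo=BASE -> take LEFT -> delta
i=1: L=charlie R=charlie -> agree -> charlie
i=2: L=kilo=BASE, R=india -> take RIGHT -> india
i=3: L=golf=BASE, R=lima -> take RIGHT -> lima
i=4: L=golf=BASE, R=juliet -> take RIGHT -> juliet
i=5: L=golf R=golf -> agree -> golf

Answer: delta
charlie
india
lima
juliet
golf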